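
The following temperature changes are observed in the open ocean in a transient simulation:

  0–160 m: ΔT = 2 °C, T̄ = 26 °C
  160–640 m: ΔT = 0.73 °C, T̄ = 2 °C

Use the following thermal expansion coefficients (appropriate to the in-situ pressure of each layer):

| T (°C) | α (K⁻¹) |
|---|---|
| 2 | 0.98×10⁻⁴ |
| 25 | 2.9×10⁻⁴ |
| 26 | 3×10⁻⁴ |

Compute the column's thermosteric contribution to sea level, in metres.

Layer 1 at 26 °C → α = 3×10⁻⁴ K⁻¹
Layer 2 at 2 °C → α = 0.98×10⁻⁴ K⁻¹
3×10⁻⁴ × 160 × 2 = 0.09600 m
Layer 2: 480 × 0.73 × 0.98×10⁻⁴ = 0.0343392 m
Δh = 0.09600 + 0.0343392 = 0.1303392 m ≈ 0.130 m

Δh = 0.130 m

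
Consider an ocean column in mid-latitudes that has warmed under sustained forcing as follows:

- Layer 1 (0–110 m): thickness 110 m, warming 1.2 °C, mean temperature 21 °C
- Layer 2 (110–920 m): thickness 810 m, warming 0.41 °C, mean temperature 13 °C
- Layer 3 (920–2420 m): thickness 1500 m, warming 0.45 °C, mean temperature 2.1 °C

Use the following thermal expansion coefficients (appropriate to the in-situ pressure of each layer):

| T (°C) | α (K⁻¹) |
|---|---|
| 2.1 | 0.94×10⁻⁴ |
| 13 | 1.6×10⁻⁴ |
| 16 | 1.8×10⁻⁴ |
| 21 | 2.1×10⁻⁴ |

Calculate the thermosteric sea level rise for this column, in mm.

about 144 mm

Layer 1 at 21 °C → α = 2.1×10⁻⁴ K⁻¹
Layer 2 at 13 °C → α = 1.6×10⁻⁴ K⁻¹
Layer 3 at 2.1 °C → α = 0.94×10⁻⁴ K⁻¹
1.2 × 110 × 2.1×10⁻⁴ = 0.02772 m
810 × 0.41 × 1.6×10⁻⁴ = 0.053136 m
Layer 3: 0.45 × 0.94×10⁻⁴ × 1500 = 0.06345 m
Δh = 0.02772 + 0.053136 + 0.06345 = 0.144306 m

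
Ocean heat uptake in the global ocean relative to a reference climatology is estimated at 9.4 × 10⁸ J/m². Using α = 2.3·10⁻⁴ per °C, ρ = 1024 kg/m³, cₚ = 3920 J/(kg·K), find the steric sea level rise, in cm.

Δh ≈ 5.39 cm

Δh = αQ/(ρcₚ) = 2.3×10⁻⁴ × 9.4×10⁸ / (1024 × 3920) ≈ 0.05386 m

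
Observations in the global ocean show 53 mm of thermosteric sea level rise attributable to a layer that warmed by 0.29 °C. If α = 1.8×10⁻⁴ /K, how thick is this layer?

H = Δh/(αΔT) = 0.053 / (1.8×10⁻⁴ × 0.29) ≈ 1015 m

about 1000 m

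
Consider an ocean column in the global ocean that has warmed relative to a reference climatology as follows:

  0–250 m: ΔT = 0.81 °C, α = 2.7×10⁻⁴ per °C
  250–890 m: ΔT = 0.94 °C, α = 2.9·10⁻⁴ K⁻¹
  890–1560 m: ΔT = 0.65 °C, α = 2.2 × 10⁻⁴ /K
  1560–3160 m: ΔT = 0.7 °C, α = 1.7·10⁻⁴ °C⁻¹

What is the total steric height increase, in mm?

2.7×10⁻⁴ × 250 × 0.81 = 0.054675 m
640 × 0.94 × 2.9×10⁻⁴ = 0.174464 m
0.65 × 2.2×10⁻⁴ × 670 = 0.09581 m
Layer 4: 1.7×10⁻⁴ × 0.7 × 1600 = 0.19040 m
Δh = 0.054675 + 0.174464 + 0.09581 + 0.19040 = 0.515349 m ≈ 520 mm

about 520 mm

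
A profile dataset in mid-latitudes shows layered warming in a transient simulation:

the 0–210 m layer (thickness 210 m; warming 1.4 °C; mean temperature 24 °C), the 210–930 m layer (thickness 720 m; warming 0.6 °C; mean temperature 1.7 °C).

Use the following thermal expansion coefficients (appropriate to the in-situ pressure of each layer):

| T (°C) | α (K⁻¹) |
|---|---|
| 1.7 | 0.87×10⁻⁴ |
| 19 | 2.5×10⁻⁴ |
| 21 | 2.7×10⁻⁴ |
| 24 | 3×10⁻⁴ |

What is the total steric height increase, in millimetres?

Layer 1 at 24 °C → α = 3×10⁻⁴ K⁻¹
Layer 2 at 1.7 °C → α = 0.87×10⁻⁴ K⁻¹
Layer 1: 210 × 1.4 × 3×10⁻⁴ = 0.08820 m
210–930 m: 0.87×10⁻⁴ × 0.6 × 720 = 0.037584 m
Δh = 0.08820 + 0.037584 = 0.125784 m

Δh = 126 mm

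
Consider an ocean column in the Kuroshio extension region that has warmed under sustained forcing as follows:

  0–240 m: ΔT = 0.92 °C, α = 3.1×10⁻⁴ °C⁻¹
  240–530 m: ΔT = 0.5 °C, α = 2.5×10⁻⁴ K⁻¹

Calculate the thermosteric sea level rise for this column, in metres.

0.105 m of thermosteric rise

Layer 1: 3.1×10⁻⁴ × 0.92 × 240 = 0.068448 m
2.5×10⁻⁴ × 290 × 0.5 = 0.03625 m
Δh = 0.068448 + 0.03625 = 0.104698 m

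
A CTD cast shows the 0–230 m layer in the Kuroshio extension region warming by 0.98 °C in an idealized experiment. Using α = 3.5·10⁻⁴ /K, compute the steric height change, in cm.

about 7.89 cm

Δh = αΔT·H = 3.5×10⁻⁴ × 0.98 × 230 = 0.07889 m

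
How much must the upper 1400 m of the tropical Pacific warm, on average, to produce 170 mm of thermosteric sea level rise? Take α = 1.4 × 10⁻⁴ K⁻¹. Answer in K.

ΔT = Δh/(αH) = 0.17 / (1.4×10⁻⁴ × 1400) ≈ 0.8673 K

0.87 K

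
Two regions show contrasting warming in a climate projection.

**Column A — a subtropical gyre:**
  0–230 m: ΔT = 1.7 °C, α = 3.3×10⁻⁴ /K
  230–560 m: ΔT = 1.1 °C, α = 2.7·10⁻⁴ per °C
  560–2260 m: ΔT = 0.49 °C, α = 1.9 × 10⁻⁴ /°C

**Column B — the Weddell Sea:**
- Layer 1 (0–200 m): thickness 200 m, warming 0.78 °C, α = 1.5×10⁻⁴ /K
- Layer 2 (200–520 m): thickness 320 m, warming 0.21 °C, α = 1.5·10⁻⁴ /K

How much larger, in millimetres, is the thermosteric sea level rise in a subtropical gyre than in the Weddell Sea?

A 1.7 × 3.3×10⁻⁴ × 230 = 0.12903 m
A 330 × 2.7×10⁻⁴ × 1.1 = 0.09801 m
A 560–2260 m: 1700 × 1.9×10⁻⁴ × 0.49 = 0.15827 m
A total: 0.38531 m
B 200 × 1.5×10⁻⁴ × 0.78 = 0.02340 m
B 0.21 × 1.5×10⁻⁴ × 320 = 0.01008 m
B total: 0.03348 m
Difference: 0.38531 − 0.03348 = 0.35183 m

352 mm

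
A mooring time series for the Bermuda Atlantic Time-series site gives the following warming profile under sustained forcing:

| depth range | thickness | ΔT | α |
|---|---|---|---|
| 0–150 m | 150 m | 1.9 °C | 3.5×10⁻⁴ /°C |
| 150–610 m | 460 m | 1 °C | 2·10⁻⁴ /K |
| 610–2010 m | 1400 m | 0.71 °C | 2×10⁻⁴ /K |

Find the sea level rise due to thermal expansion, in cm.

39.1 cm

0–150 m: 150 × 1.9 × 3.5×10⁻⁴ = 0.09975 m
460 × 1 × 2×10⁻⁴ = 0.09200 m
610–2010 m: 0.71 × 1400 × 2×10⁻⁴ = 0.19880 m
Δh = 0.09975 + 0.09200 + 0.19880 = 0.39055 m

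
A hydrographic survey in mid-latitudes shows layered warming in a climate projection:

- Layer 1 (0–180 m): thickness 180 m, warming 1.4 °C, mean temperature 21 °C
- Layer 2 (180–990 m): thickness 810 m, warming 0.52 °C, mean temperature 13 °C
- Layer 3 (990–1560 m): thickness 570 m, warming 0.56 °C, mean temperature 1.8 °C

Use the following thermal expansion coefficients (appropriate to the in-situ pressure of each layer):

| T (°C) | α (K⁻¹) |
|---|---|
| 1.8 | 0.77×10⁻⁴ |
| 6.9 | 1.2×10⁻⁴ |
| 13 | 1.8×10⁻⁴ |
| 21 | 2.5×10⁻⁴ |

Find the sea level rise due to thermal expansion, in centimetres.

Δh ≈ 16.3 cm

Layer 1 at 21 °C → α = 2.5×10⁻⁴ K⁻¹
Layer 2 at 13 °C → α = 1.8×10⁻⁴ K⁻¹
Layer 3 at 1.8 °C → α = 0.77×10⁻⁴ K⁻¹
0–180 m: 2.5×10⁻⁴ × 1.4 × 180 = 0.06300 m
Layer 2: 1.8×10⁻⁴ × 0.52 × 810 = 0.075816 m
990–1560 m: 0.77×10⁻⁴ × 570 × 0.56 = 0.0245784 m
Δh = 0.06300 + 0.075816 + 0.0245784 = 0.1633944 m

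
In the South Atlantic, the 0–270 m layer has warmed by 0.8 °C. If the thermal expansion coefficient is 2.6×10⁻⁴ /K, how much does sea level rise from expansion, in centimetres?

Δh ≈ 5.6 cm

Δh = αΔT·H = 2.6×10⁻⁴ × 0.8 × 270 = 0.05616 m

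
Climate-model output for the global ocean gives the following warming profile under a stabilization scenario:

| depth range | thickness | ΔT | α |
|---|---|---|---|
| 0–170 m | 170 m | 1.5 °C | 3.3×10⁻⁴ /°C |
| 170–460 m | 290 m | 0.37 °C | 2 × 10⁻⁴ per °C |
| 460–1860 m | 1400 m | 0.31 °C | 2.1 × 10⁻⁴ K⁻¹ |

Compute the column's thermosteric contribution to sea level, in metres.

0.197 m of thermosteric rise

0–170 m: 1.5 × 3.3×10⁻⁴ × 170 = 0.08415 m
Layer 2: 0.37 × 290 × 2×10⁻⁴ = 0.02146 m
Layer 3: 2.1×10⁻⁴ × 0.31 × 1400 = 0.09114 m
Δh = 0.08415 + 0.02146 + 0.09114 = 0.19675 m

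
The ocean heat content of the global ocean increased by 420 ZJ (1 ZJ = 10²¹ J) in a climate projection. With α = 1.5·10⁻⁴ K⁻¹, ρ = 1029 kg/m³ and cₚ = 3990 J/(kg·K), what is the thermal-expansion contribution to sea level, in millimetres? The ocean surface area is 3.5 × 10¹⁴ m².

Per unit area: Q = 420×10²¹ / (3.5×10¹⁴) = 1.2×10⁹ J/m²
Δh = αQ/(ρcₚ) = 1.5×10⁻⁴ × 1.2×10⁹ / (1029 × 3990) ≈ 0.043841 m

Δh = 43.8 mm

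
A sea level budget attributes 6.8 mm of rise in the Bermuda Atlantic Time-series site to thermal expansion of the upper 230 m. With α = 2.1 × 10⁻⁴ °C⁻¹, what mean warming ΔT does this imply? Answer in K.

about 0.141 K

ΔT = Δh/(αH) = 0.0068 / (2.1×10⁻⁴ × 230) ≈ 0.1408 K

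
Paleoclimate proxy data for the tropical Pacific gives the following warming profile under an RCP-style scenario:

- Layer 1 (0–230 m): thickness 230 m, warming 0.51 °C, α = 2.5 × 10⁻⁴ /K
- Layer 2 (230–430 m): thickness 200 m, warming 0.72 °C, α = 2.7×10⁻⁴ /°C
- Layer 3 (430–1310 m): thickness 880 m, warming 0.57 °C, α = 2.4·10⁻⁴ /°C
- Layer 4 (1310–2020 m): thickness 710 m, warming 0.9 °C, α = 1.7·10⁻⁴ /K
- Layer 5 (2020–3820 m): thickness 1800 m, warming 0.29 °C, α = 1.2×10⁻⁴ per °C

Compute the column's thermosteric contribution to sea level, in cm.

Layer 1: 230 × 0.51 × 2.5×10⁻⁴ = 0.029325 m
Layer 2: 200 × 0.72 × 2.7×10⁻⁴ = 0.03888 m
Layer 3: 0.57 × 2.4×10⁻⁴ × 880 = 0.120384 m
Layer 4: 710 × 1.7×10⁻⁴ × 0.9 = 0.10863 m
2020–3820 m: 1800 × 1.2×10⁻⁴ × 0.29 = 0.06264 m
Δh = 0.029325 + 0.03888 + 0.120384 + 0.10863 + 0.06264 = 0.359859 m

36.0 cm of thermosteric rise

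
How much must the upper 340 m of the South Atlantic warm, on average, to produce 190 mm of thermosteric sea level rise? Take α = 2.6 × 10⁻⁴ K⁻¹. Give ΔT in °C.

ΔT = Δh/(αH) = 0.19 / (2.6×10⁻⁴ × 340) ≈ 2.149 °C

2.15 °C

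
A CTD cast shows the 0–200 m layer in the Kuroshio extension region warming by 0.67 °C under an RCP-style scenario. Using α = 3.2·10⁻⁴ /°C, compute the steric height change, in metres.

Δh = αΔT·H = 3.2×10⁻⁴ × 0.67 × 200 = 0.04288 m

Δh ≈ 0.0429 m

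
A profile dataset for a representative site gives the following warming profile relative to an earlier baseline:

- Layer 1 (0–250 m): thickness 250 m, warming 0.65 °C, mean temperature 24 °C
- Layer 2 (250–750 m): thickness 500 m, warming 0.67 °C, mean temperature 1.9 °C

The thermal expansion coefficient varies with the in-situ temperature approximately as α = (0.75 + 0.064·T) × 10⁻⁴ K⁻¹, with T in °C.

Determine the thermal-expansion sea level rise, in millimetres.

Layer 1: α = (0.75 + 0.064×24)×10⁻⁴ = 2.286×10⁻⁴ K⁻¹
Layer 2: α = (0.75 + 0.064×1.9)×10⁻⁴ = 0.8716×10⁻⁴ K⁻¹
0–250 m: 2.286×10⁻⁴ × 250 × 0.65 = 0.0371475 m
Layer 2: 0.67 × 0.8716×10⁻⁴ × 500 = 0.0291986 m
Δh = 0.0371475 + 0.0291986 = 0.0663461 m ≈ 66.3 mm

66.3 mm of thermosteric rise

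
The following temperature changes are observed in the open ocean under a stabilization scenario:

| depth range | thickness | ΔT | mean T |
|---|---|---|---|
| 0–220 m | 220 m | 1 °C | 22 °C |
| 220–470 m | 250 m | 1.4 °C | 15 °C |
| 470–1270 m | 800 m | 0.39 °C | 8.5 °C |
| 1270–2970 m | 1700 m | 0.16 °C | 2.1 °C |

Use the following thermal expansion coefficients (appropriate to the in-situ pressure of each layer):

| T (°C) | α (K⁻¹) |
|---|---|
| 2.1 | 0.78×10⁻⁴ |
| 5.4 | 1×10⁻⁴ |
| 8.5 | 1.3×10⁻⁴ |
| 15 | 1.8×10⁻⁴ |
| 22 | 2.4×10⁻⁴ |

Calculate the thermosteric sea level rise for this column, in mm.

Δh = 180 mm

Layer 1 at 22 °C → α = 2.4×10⁻⁴ K⁻¹
Layer 2 at 15 °C → α = 1.8×10⁻⁴ K⁻¹
Layer 3 at 8.5 °C → α = 1.3×10⁻⁴ K⁻¹
Layer 4 at 2.1 °C → α = 0.78×10⁻⁴ K⁻¹
220 × 2.4×10⁻⁴ × 1 = 0.05280 m
1.4 × 250 × 1.8×10⁻⁴ = 0.06300 m
470–1270 m: 0.39 × 800 × 1.3×10⁻⁴ = 0.04056 m
1700 × 0.16 × 0.78×10⁻⁴ = 0.021216 m
Δh = 0.05280 + 0.06300 + 0.04056 + 0.021216 = 0.177576 m ≈ 180 mm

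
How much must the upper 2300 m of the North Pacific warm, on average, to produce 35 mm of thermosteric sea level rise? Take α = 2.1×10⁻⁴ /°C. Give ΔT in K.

ΔT = Δh/(αH) = 0.035 / (2.1×10⁻⁴ × 2300) ≈ 0.07246 K

0.0725 K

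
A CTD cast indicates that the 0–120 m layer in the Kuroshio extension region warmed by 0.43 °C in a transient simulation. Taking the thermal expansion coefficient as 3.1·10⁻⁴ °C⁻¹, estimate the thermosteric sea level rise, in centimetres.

about 1.6 cm

Δh = αΔT·H = 3.1×10⁻⁴ × 0.43 × 120 = 0.015996 m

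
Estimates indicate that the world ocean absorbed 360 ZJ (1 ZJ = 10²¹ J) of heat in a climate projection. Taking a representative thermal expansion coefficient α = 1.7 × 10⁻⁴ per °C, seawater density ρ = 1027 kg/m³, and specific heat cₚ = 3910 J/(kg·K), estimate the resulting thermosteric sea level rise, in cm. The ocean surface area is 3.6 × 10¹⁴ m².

Per unit area: Q = 360×10²¹ / (3.6×10¹⁴) = 1×10⁹ J/m²
Δh = αQ/(ρcₚ) = 1.7×10⁻⁴ × 1×10⁹ / (1027 × 3910) ≈ 0.042335 m

4.23 cm of thermosteric rise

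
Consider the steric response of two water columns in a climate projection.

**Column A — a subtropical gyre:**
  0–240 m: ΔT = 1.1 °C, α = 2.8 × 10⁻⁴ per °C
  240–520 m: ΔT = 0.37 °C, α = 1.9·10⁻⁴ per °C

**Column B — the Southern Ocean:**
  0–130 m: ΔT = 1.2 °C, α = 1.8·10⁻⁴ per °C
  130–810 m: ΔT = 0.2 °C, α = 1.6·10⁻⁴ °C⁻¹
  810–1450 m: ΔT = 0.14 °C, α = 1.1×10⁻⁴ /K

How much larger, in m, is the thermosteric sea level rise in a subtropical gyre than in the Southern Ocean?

A Layer 1: 240 × 1.1 × 2.8×10⁻⁴ = 0.07392 m
A Layer 2: 1.9×10⁻⁴ × 0.37 × 280 = 0.019684 m
A total: 0.093604 m
B Layer 1: 1.8×10⁻⁴ × 130 × 1.2 = 0.02808 m
B 680 × 1.6×10⁻⁴ × 0.2 = 0.02176 m
B 640 × 1.1×10⁻⁴ × 0.14 = 0.009856 m
B total: 0.059696 m
Difference: 0.093604 − 0.059696 = 0.033908 m

0.034 m larger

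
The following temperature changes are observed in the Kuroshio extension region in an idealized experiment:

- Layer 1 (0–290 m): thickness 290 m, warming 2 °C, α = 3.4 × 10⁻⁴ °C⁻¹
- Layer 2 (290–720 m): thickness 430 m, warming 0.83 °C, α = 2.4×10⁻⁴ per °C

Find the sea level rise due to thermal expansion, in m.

about 0.283 m

Layer 1: 290 × 3.4×10⁻⁴ × 2 = 0.19720 m
2.4×10⁻⁴ × 0.83 × 430 = 0.085656 m
Δh = 0.19720 + 0.085656 = 0.282856 m ≈ 0.283 m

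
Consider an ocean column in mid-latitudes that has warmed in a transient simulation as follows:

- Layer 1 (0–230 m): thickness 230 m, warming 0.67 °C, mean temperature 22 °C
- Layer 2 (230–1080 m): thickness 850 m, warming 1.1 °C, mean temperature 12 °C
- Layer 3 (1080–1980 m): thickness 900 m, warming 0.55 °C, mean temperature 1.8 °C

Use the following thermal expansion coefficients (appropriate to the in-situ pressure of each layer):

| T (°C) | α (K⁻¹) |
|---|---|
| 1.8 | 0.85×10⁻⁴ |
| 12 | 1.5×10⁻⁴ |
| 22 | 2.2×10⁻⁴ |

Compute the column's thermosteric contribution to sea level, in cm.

21.6 cm of thermosteric rise

Layer 1 at 22 °C → α = 2.2×10⁻⁴ K⁻¹
Layer 2 at 12 °C → α = 1.5×10⁻⁴ K⁻¹
Layer 3 at 1.8 °C → α = 0.85×10⁻⁴ K⁻¹
Layer 1: 0.67 × 230 × 2.2×10⁻⁴ = 0.033902 m
230–1080 m: 850 × 1.5×10⁻⁴ × 1.1 = 0.14025 m
Layer 3: 0.85×10⁻⁴ × 0.55 × 900 = 0.042075 m
Δh = 0.033902 + 0.14025 + 0.042075 = 0.216227 m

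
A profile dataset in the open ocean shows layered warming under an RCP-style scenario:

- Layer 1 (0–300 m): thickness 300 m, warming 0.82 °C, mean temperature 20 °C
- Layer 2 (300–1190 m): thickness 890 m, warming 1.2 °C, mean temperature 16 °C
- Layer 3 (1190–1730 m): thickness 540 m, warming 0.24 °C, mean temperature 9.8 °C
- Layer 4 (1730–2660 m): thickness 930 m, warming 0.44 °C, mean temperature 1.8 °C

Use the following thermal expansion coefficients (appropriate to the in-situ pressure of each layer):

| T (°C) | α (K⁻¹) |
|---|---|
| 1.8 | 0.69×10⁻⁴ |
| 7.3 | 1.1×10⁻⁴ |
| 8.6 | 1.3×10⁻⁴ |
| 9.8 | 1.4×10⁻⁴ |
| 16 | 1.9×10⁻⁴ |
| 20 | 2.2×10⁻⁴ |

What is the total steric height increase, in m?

Layer 1 at 20 °C → α = 2.2×10⁻⁴ K⁻¹
Layer 2 at 16 °C → α = 1.9×10⁻⁴ K⁻¹
Layer 3 at 9.8 °C → α = 1.4×10⁻⁴ K⁻¹
Layer 4 at 1.8 °C → α = 0.69×10⁻⁴ K⁻¹
Layer 1: 0.82 × 300 × 2.2×10⁻⁴ = 0.05412 m
Layer 2: 890 × 1.2 × 1.9×10⁻⁴ = 0.20292 m
Layer 3: 540 × 1.4×10⁻⁴ × 0.24 = 0.018144 m
1730–2660 m: 0.44 × 0.69×10⁻⁴ × 930 = 0.0282348 m
Δh = 0.05412 + 0.20292 + 0.018144 + 0.0282348 = 0.3034188 m

0.30 m of thermosteric rise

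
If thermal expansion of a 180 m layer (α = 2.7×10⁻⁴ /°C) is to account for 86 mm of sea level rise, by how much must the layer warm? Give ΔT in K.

ΔT = Δh/(αH) = 0.086 / (2.7×10⁻⁴ × 180) ≈ 1.770 K

about 1.77 K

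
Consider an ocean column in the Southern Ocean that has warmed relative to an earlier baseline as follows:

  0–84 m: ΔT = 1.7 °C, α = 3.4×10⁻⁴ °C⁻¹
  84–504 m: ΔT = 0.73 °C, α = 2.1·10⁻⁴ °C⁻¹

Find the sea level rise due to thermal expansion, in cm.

Layer 1: 1.7 × 84 × 3.4×10⁻⁴ = 0.048552 m
84–504 m: 2.1×10⁻⁴ × 0.73 × 420 = 0.064386 m
Δh = 0.048552 + 0.064386 = 0.112938 m ≈ 11 cm

about 11 cm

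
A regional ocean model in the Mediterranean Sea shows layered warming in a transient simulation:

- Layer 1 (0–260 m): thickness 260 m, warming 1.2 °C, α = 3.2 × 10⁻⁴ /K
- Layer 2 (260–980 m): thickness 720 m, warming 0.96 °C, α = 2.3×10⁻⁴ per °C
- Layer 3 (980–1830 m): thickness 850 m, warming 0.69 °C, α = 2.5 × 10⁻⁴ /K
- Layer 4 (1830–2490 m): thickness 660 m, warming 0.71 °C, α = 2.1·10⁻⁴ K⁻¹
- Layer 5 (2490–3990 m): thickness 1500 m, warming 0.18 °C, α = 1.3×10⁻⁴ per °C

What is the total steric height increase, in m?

1.2 × 260 × 3.2×10⁻⁴ = 0.09984 m
260–980 m: 720 × 2.3×10⁻⁴ × 0.96 = 0.158976 m
850 × 0.69 × 2.5×10⁻⁴ = 0.146625 m
1830–2490 m: 2.1×10⁻⁴ × 0.71 × 660 = 0.098406 m
Layer 5: 1.3×10⁻⁴ × 0.18 × 1500 = 0.03510 m
Δh = 0.09984 + 0.158976 + 0.146625 + 0.098406 + 0.03510 = 0.538947 m

Δh = 0.539 m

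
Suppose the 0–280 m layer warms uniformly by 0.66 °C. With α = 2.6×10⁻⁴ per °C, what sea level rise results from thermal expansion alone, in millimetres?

Δh = αΔT·H = 2.6×10⁻⁴ × 0.66 × 280 = 0.048048 m

Δh ≈ 48.0 mm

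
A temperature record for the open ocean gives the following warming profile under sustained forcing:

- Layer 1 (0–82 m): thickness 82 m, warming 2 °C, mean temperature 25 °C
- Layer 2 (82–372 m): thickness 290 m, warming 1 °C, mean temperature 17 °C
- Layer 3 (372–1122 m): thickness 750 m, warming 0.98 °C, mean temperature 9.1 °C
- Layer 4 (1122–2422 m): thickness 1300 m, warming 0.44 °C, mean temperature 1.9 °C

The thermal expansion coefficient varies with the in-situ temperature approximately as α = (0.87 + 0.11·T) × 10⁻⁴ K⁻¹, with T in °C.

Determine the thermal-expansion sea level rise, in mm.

about 340 mm

Layer 1: α = (0.87 + 0.11×25)×10⁻⁴ = 3.62×10⁻⁴ K⁻¹
Layer 2: α = (0.87 + 0.11×17)×10⁻⁴ = 2.74×10⁻⁴ K⁻¹
Layer 3: α = (0.87 + 0.11×9.1)×10⁻⁴ = 1.871×10⁻⁴ K⁻¹
Layer 4: α = (0.87 + 0.11×1.9)×10⁻⁴ = 1.079×10⁻⁴ K⁻¹
0–82 m: 3.62×10⁻⁴ × 82 × 2 = 0.059368 m
82–372 m: 290 × 1 × 2.74×10⁻⁴ = 0.07946 m
372–1122 m: 0.98 × 750 × 1.871×10⁻⁴ = 0.1375185 m
1122–2422 m: 1.079×10⁻⁴ × 1300 × 0.44 = 0.0617188 m
Δh = 0.059368 + 0.07946 + 0.1375185 + 0.0617188 = 0.3380653 m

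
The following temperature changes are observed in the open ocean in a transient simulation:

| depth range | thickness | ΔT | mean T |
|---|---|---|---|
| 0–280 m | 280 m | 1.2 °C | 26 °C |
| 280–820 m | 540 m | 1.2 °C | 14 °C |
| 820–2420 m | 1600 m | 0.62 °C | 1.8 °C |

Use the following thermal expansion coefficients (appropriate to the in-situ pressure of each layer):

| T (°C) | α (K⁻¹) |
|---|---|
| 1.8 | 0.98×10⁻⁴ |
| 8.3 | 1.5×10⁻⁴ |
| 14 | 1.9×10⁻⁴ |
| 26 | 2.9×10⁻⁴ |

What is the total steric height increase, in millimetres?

Δh ≈ 318 mm

Layer 1 at 26 °C → α = 2.9×10⁻⁴ K⁻¹
Layer 2 at 14 °C → α = 1.9×10⁻⁴ K⁻¹
Layer 3 at 1.8 °C → α = 0.98×10⁻⁴ K⁻¹
Layer 1: 1.2 × 280 × 2.9×10⁻⁴ = 0.09744 m
1.9×10⁻⁴ × 1.2 × 540 = 0.12312 m
820–2420 m: 0.62 × 0.98×10⁻⁴ × 1600 = 0.097216 m
Δh = 0.09744 + 0.12312 + 0.097216 = 0.317776 m ≈ 318 mm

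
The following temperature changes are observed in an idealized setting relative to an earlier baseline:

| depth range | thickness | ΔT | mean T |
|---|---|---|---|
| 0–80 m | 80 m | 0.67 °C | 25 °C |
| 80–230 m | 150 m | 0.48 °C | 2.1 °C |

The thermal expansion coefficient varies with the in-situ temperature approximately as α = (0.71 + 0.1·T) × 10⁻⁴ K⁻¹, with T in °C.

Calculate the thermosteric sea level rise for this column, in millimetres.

Layer 1: α = (0.71 + 0.1×25)×10⁻⁴ = 3.21×10⁻⁴ K⁻¹
Layer 2: α = (0.71 + 0.1×2.1)×10⁻⁴ = 0.92×10⁻⁴ K⁻¹
80 × 3.21×10⁻⁴ × 0.67 = 0.0172056 m
Layer 2: 150 × 0.92×10⁻⁴ × 0.48 = 0.006624 m
Δh = 0.0172056 + 0.006624 = 0.0238296 m ≈ 24 mm

24 mm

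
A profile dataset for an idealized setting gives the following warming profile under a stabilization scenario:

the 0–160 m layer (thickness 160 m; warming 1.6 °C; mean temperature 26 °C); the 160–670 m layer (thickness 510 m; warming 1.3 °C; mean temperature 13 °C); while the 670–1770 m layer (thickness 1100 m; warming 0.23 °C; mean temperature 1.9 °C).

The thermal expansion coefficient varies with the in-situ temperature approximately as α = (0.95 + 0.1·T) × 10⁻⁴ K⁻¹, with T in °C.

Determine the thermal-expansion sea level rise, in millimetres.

Layer 1: α = (0.95 + 0.1×26)×10⁻⁴ = 3.55×10⁻⁴ K⁻¹
Layer 2: α = (0.95 + 0.1×13)×10⁻⁴ = 2.25×10⁻⁴ K⁻¹
Layer 3: α = (0.95 + 0.1×1.9)×10⁻⁴ = 1.14×10⁻⁴ K⁻¹
160 × 3.55×10⁻⁴ × 1.6 = 0.09088 m
Layer 2: 1.3 × 2.25×10⁻⁴ × 510 = 0.149175 m
670–1770 m: 0.23 × 1.14×10⁻⁴ × 1100 = 0.028842 m
Δh = 0.09088 + 0.149175 + 0.028842 = 0.268897 m

269 mm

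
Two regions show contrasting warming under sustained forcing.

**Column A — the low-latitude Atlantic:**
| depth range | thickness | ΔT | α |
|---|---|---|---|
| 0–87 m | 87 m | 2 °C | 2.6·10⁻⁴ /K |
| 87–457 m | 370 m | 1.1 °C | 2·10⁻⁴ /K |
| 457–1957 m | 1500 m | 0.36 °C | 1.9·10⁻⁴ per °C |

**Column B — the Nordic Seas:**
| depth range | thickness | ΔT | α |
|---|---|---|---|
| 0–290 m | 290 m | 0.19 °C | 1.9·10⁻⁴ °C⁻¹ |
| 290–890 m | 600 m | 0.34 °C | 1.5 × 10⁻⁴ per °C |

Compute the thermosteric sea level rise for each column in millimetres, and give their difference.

A: 230 mm; B: 41 mm; difference 190 mm

A Layer 1: 2 × 2.6×10⁻⁴ × 87 = 0.04524 m
A Layer 2: 370 × 2×10⁻⁴ × 1.1 = 0.08140 m
A 0.36 × 1.9×10⁻⁴ × 1500 = 0.10260 m
A total: 0.22924 m
B Layer 1: 0.19 × 290 × 1.9×10⁻⁴ = 0.010469 m
B 0.34 × 1.5×10⁻⁴ × 600 = 0.03060 m
B total: 0.041069 m
Difference: 0.22924 − 0.041069 = 0.188171 m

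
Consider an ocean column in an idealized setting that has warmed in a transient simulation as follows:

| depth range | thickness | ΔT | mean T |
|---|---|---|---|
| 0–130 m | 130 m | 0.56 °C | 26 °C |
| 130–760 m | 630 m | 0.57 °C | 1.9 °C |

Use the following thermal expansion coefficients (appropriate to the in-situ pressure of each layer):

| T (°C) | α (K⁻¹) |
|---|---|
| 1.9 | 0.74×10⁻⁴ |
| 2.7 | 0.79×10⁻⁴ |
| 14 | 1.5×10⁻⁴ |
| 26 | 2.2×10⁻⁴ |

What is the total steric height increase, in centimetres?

Layer 1 at 26 °C → α = 2.2×10⁻⁴ K⁻¹
Layer 2 at 1.9 °C → α = 0.74×10⁻⁴ K⁻¹
Layer 1: 2.2×10⁻⁴ × 0.56 × 130 = 0.016016 m
Layer 2: 0.74×10⁻⁴ × 630 × 0.57 = 0.0265734 m
Δh = 0.016016 + 0.0265734 = 0.0425894 m ≈ 4.26 cm

4.26 cm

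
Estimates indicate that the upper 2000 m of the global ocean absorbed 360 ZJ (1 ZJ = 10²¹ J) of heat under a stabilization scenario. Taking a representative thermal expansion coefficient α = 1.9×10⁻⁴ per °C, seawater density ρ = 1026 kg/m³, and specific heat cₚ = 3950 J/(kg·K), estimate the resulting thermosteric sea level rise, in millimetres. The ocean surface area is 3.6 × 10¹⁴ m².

Per unit area: Q = 360×10²¹ / (3.6×10¹⁴) = 1×10⁹ J/m²
Δh = αQ/(ρcₚ) = 1.9×10⁻⁴ × 1×10⁹ / (1026 × 3950) ≈ 0.046882 m

Δh = 46.9 mm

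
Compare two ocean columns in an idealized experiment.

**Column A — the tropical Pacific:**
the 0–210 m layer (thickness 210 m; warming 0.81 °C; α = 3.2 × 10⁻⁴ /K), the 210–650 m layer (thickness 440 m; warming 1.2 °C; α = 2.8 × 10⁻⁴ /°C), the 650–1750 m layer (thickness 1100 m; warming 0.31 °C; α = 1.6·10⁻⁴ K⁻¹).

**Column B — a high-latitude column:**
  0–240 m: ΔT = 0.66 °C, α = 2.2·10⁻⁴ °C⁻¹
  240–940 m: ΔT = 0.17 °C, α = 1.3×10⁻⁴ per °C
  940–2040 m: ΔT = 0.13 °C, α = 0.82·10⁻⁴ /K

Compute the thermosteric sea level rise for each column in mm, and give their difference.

Δh_A ≈ 260 mm, Δh_B ≈ 62 mm; difference ≈ 190 mm

A 3.2×10⁻⁴ × 210 × 0.81 = 0.054432 m
A 440 × 2.8×10⁻⁴ × 1.2 = 0.14784 m
A 650–1750 m: 1100 × 1.6×10⁻⁴ × 0.31 = 0.05456 m
A total: 0.256832 m
B Layer 1: 2.2×10⁻⁴ × 240 × 0.66 = 0.034848 m
B Layer 2: 0.17 × 700 × 1.3×10⁻⁴ = 0.01547 m
B 940–2040 m: 1100 × 0.82×10⁻⁴ × 0.13 = 0.011726 m
B total: 0.062044 m
Difference: 0.256832 − 0.062044 = 0.194788 m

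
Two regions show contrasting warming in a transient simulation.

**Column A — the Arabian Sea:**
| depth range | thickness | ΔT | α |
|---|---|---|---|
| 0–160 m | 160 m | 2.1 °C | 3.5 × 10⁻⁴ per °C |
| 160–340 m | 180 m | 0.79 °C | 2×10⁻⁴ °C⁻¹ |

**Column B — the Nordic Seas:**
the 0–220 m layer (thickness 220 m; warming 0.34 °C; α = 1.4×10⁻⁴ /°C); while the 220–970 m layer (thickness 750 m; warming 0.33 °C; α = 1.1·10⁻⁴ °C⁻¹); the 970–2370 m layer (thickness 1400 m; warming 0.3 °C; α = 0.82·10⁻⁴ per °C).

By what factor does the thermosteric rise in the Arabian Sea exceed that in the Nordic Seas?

2.02

A 0–160 m: 160 × 2.1 × 3.5×10⁻⁴ = 0.11760 m
A Layer 2: 0.79 × 180 × 2×10⁻⁴ = 0.02844 m
A total: 0.14604 m
B 1.4×10⁻⁴ × 0.34 × 220 = 0.010472 m
B Layer 2: 0.33 × 750 × 1.1×10⁻⁴ = 0.027225 m
B 970–2370 m: 1400 × 0.3 × 0.82×10⁻⁴ = 0.03444 m
B total: 0.072137 m
Ratio: 0.14604 / 0.072137 ≈ 2.024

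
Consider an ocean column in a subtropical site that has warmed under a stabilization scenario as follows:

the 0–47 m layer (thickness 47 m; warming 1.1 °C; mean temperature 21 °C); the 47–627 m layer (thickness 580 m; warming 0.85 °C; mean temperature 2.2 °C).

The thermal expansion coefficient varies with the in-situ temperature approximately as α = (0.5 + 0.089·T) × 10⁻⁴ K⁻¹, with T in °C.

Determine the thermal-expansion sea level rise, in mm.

Layer 1: α = (0.5 + 0.089×21)×10⁻⁴ = 2.369×10⁻⁴ K⁻¹
Layer 2: α = (0.5 + 0.089×2.2)×10⁻⁴ = 0.6958×10⁻⁴ K⁻¹
0–47 m: 1.1 × 47 × 2.369×10⁻⁴ = 0.01224773 m
0.85 × 580 × 0.6958×10⁻⁴ = 0.03430294 m
Δh = 0.01224773 + 0.03430294 = 0.04655067 m

Δh = 46.6 mm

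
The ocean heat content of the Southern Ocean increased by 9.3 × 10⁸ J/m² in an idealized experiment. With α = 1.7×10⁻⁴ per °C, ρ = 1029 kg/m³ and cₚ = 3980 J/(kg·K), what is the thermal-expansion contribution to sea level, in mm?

about 38.6 mm

Δh = αQ/(ρcₚ) = 1.7×10⁻⁴ × 9.3×10⁸ / (1029 × 3980) ≈ 0.038604 m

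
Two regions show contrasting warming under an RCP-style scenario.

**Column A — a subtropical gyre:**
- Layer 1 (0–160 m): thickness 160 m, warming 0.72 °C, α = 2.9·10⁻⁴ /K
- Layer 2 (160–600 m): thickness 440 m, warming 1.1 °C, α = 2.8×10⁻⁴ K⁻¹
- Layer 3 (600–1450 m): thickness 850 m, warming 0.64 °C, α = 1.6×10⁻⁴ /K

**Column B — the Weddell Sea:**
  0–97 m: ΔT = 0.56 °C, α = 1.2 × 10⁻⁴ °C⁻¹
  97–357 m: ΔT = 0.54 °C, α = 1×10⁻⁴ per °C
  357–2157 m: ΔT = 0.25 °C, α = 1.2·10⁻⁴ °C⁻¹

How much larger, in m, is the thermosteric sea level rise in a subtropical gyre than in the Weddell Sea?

0.181 m

A 0.72 × 2.9×10⁻⁴ × 160 = 0.033408 m
A 160–600 m: 440 × 1.1 × 2.8×10⁻⁴ = 0.13552 m
A 600–1450 m: 0.64 × 850 × 1.6×10⁻⁴ = 0.08704 m
A total: 0.255968 m
B Layer 1: 0.56 × 1.2×10⁻⁴ × 97 = 0.0065184 m
B 97–357 m: 260 × 0.54 × 1×10⁻⁴ = 0.01404 m
B 0.25 × 1800 × 1.2×10⁻⁴ = 0.05400 m
B total: 0.0745584 m
Difference: 0.255968 − 0.0745584 = 0.1814096 m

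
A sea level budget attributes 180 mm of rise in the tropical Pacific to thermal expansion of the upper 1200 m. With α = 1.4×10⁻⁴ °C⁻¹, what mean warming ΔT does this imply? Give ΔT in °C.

ΔT = Δh/(αH) = 0.18 / (1.4×10⁻⁴ × 1200) ≈ 1.071 °C

1.07 °C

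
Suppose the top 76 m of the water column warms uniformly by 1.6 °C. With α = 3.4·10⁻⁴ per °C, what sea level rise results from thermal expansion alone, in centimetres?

Δh = αΔT·H = 3.4×10⁻⁴ × 1.6 × 76 = 0.041344 m

Δh ≈ 4.13 cm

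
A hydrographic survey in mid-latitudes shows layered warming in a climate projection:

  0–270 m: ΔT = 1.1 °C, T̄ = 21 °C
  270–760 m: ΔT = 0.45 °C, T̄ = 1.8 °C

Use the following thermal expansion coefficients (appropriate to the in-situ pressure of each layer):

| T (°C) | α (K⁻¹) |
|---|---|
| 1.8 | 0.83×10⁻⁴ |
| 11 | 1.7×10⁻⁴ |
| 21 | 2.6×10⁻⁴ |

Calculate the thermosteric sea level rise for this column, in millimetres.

95.5 mm of thermosteric rise

Layer 1 at 21 °C → α = 2.6×10⁻⁴ K⁻¹
Layer 2 at 1.8 °C → α = 0.83×10⁻⁴ K⁻¹
0–270 m: 2.6×10⁻⁴ × 1.1 × 270 = 0.07722 m
0.45 × 490 × 0.83×10⁻⁴ = 0.0183015 m
Δh = 0.07722 + 0.0183015 = 0.0955215 m ≈ 95.5 mm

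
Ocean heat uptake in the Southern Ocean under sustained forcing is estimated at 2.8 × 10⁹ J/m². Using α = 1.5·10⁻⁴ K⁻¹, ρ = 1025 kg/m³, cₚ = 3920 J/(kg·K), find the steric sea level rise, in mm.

Δh = αQ/(ρcₚ) = 1.5×10⁻⁴ × 2.8×10⁹ / (1025 × 3920) ≈ 0.10453 m

105 mm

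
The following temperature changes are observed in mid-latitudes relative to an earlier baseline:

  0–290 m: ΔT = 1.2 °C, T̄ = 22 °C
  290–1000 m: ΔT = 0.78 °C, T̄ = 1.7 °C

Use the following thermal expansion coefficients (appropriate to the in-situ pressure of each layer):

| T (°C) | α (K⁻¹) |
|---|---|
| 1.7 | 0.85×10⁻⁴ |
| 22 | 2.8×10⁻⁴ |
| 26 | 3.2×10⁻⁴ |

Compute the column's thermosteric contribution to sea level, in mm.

Layer 1 at 22 °C → α = 2.8×10⁻⁴ K⁻¹
Layer 2 at 1.7 °C → α = 0.85×10⁻⁴ K⁻¹
Layer 1: 2.8×10⁻⁴ × 1.2 × 290 = 0.09744 m
290–1000 m: 710 × 0.85×10⁻⁴ × 0.78 = 0.047073 m
Δh = 0.09744 + 0.047073 = 0.144513 m ≈ 145 mm

145 mm of thermosteric rise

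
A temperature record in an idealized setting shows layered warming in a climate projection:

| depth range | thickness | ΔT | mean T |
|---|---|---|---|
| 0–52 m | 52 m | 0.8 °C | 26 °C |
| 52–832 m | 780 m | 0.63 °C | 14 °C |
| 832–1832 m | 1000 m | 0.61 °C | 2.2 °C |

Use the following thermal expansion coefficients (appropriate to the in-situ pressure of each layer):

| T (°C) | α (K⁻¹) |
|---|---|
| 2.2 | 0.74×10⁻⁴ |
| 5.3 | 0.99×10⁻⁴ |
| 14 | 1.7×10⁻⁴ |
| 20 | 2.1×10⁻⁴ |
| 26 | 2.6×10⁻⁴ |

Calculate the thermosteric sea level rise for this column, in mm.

about 139 mm

Layer 1 at 26 °C → α = 2.6×10⁻⁴ K⁻¹
Layer 2 at 14 °C → α = 1.7×10⁻⁴ K⁻¹
Layer 3 at 2.2 °C → α = 0.74×10⁻⁴ K⁻¹
52 × 2.6×10⁻⁴ × 0.8 = 0.010816 m
52–832 m: 1.7×10⁻⁴ × 780 × 0.63 = 0.083538 m
1000 × 0.61 × 0.74×10⁻⁴ = 0.04514 m
Δh = 0.010816 + 0.083538 + 0.04514 = 0.139494 m ≈ 139 mm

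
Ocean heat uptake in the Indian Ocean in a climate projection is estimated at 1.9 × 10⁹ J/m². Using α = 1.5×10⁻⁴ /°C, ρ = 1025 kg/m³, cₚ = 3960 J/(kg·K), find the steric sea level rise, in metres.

Δh = αQ/(ρcₚ) = 1.5×10⁻⁴ × 1.9×10⁹ / (1025 × 3960) ≈ 0.070214 m

Δh ≈ 0.0702 m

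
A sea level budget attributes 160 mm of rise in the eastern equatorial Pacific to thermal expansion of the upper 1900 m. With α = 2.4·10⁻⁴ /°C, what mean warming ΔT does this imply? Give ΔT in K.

ΔT = Δh/(αH) = 0.16 / (2.4×10⁻⁴ × 1900) ≈ 0.3509 K

ΔT ≈ 0.351 K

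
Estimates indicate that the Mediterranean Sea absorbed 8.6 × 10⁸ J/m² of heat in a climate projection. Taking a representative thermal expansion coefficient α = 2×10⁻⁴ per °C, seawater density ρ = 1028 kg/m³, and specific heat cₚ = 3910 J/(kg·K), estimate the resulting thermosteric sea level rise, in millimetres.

Δh = αQ/(ρcₚ) = 2×10⁻⁴ × 8.6×10⁸ / (1028 × 3910) ≈ 0.042792 m

Δh ≈ 42.8 mm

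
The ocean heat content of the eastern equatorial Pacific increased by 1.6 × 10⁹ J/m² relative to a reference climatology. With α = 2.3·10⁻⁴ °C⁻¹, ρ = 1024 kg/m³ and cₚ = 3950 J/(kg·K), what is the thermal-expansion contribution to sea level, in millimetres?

91.0 mm of thermosteric rise

Δh = αQ/(ρcₚ) = 2.3×10⁻⁴ × 1.6×10⁹ / (1024 × 3950) ≈ 0.090981 m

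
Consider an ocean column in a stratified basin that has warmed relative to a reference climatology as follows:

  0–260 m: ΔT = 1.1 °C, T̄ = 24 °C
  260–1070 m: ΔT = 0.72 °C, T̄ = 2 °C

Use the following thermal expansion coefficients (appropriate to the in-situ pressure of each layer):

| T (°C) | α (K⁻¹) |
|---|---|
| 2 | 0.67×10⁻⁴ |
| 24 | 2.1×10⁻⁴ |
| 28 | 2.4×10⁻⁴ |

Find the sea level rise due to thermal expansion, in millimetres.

99.1 mm of thermosteric rise

Layer 1 at 24 °C → α = 2.1×10⁻⁴ K⁻¹
Layer 2 at 2 °C → α = 0.67×10⁻⁴ K⁻¹
0–260 m: 260 × 1.1 × 2.1×10⁻⁴ = 0.06006 m
Layer 2: 810 × 0.72 × 0.67×10⁻⁴ = 0.0390744 m
Δh = 0.06006 + 0.0390744 = 0.0991344 m ≈ 99.1 mm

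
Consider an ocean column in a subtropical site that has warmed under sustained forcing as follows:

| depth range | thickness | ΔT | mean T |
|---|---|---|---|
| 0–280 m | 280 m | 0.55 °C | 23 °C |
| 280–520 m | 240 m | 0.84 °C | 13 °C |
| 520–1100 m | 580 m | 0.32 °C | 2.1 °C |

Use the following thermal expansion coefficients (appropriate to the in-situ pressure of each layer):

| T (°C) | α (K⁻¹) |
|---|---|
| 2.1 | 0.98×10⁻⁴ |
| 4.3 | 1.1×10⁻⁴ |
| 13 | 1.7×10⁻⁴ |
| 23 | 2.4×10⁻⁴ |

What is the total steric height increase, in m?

Layer 1 at 23 °C → α = 2.4×10⁻⁴ K⁻¹
Layer 2 at 13 °C → α = 1.7×10⁻⁴ K⁻¹
Layer 3 at 2.1 °C → α = 0.98×10⁻⁴ K⁻¹
Layer 1: 2.4×10⁻⁴ × 280 × 0.55 = 0.03696 m
Layer 2: 1.7×10⁻⁴ × 240 × 0.84 = 0.034272 m
Layer 3: 0.32 × 580 × 0.98×10⁻⁴ = 0.0181888 m
Δh = 0.03696 + 0.034272 + 0.0181888 = 0.0894208 m

about 0.0894 m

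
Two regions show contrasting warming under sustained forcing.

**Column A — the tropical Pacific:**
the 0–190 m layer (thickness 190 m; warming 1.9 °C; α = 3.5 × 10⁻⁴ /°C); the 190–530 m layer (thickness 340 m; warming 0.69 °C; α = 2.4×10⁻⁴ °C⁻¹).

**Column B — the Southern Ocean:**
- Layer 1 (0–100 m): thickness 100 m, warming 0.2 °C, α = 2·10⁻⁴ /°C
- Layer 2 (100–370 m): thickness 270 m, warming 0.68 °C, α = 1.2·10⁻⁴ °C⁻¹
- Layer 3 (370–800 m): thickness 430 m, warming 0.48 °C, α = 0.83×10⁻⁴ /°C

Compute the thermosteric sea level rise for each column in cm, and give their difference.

A Layer 1: 1.9 × 190 × 3.5×10⁻⁴ = 0.12635 m
A 190–530 m: 340 × 0.69 × 2.4×10⁻⁴ = 0.056304 m
A total: 0.182654 m
B 0–100 m: 100 × 0.2 × 2×10⁻⁴ = 0.00400 m
B 1.2×10⁻⁴ × 270 × 0.68 = 0.022032 m
B 370–800 m: 0.83×10⁻⁴ × 430 × 0.48 = 0.0171312 m
B total: 0.0431632 m
Difference: 0.182654 − 0.0431632 = 0.1394908 m

A: 18 cm; B: 4.3 cm; difference 14 cm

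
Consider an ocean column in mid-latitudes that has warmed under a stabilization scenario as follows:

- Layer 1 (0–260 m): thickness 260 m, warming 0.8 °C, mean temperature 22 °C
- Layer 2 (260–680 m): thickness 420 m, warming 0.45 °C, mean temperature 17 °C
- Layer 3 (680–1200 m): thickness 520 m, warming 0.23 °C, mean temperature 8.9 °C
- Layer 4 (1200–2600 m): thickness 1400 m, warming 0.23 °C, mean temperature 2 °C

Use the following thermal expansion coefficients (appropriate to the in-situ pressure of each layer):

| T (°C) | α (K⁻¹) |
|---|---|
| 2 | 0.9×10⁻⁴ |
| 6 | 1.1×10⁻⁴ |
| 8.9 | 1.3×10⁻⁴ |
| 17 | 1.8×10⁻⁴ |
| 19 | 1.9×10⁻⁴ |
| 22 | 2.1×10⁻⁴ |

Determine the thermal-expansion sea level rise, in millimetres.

Layer 1 at 22 °C → α = 2.1×10⁻⁴ K⁻¹
Layer 2 at 17 °C → α = 1.8×10⁻⁴ K⁻¹
Layer 3 at 8.9 °C → α = 1.3×10⁻⁴ K⁻¹
Layer 4 at 2 °C → α = 0.9×10⁻⁴ K⁻¹
0–260 m: 260 × 0.8 × 2.1×10⁻⁴ = 0.04368 m
Layer 2: 1.8×10⁻⁴ × 420 × 0.45 = 0.03402 m
1.3×10⁻⁴ × 0.23 × 520 = 0.015548 m
1400 × 0.9×10⁻⁴ × 0.23 = 0.02898 m
Δh = 0.04368 + 0.03402 + 0.015548 + 0.02898 = 0.122228 m ≈ 122 mm

about 122 mm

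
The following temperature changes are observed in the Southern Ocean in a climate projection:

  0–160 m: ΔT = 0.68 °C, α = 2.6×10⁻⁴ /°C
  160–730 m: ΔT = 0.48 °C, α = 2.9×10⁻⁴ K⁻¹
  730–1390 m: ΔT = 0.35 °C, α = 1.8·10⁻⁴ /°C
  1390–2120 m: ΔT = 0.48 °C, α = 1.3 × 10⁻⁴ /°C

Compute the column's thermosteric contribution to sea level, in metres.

0.195 m of thermosteric rise

Layer 1: 0.68 × 2.6×10⁻⁴ × 160 = 0.028288 m
570 × 2.9×10⁻⁴ × 0.48 = 0.079344 m
Layer 3: 1.8×10⁻⁴ × 0.35 × 660 = 0.04158 m
Layer 4: 0.48 × 730 × 1.3×10⁻⁴ = 0.045552 m
Δh = 0.028288 + 0.079344 + 0.04158 + 0.045552 = 0.194764 m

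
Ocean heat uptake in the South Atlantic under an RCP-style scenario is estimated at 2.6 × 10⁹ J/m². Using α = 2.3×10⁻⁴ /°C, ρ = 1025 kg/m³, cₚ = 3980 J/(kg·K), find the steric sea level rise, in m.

Δh = αQ/(ρcₚ) = 2.3×10⁻⁴ × 2.6×10⁹ / (1025 × 3980) ≈ 0.14659 m

0.15 m of thermosteric rise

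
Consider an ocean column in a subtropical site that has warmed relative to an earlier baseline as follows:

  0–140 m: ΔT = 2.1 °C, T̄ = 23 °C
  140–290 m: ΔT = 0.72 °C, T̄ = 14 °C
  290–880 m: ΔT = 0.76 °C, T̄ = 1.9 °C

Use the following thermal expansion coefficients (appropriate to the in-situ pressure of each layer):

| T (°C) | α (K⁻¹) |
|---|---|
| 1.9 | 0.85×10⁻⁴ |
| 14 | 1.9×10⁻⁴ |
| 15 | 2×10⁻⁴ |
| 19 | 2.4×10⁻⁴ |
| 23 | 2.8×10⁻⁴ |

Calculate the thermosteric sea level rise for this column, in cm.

Δh = 14.1 cm

Layer 1 at 23 °C → α = 2.8×10⁻⁴ K⁻¹
Layer 2 at 14 °C → α = 1.9×10⁻⁴ K⁻¹
Layer 3 at 1.9 °C → α = 0.85×10⁻⁴ K⁻¹
Layer 1: 2.8×10⁻⁴ × 2.1 × 140 = 0.08232 m
Layer 2: 1.9×10⁻⁴ × 150 × 0.72 = 0.02052 m
290–880 m: 0.76 × 0.85×10⁻⁴ × 590 = 0.038114 m
Δh = 0.08232 + 0.02052 + 0.038114 = 0.140954 m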